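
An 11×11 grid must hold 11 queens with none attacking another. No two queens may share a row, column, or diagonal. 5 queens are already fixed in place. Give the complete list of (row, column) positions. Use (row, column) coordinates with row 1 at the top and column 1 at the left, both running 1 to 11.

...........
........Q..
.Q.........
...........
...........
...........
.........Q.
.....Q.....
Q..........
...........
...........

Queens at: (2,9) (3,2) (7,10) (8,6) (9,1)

Row 1: attacked by (2,9)→{8,9,10}; (3,2)→{2,4}; (7,10)→{4,10}; (8,6)→{6}; (9,1)→{1,9}. Safe: 3, 5, 7, 11. Place at column 3.
Row 4: attacked by (1,3)→{3,6}; (2,9)→{7,9,11}; (3,2)→{1,2,3}; (7,10)→{7,10}; (8,6)→{2,6,10}; (9,1)→{1,6}. Safe: 4, 5, 8. Place at column 4.
Row 5: attacked by (1,3)→{3,7}; (2,9)→{6,9}; (3,2)→{2,4}; (4,4)→{3,4,5}; (7,10)→{8,10}; (8,6)→{3,6,9}; (9,1)→{1,5}. Safe: 11. Place at column 11.
Row 6: attacked by (1,3)→{3,8}; (2,9)→{5,9}; (3,2)→{2,5}; (4,4)→{2,4,6}; (5,11)→{10,11}; (7,10)→{9,10,11}; (8,6)→{4,6,8}; (9,1)→{1,4}. Safe: 7. Place at column 7.
Row 10: attacked by (1,3)→{3}; (2,9)→{1,9}; (3,2)→{2,9}; (4,4)→{4,10}; (5,11)→{6,11}; (6,7)→{3,7,11}; (7,10)→{7,10}; (8,6)→{4,6,8}; (9,1)→{1,2}. Safe: 5. Place at column 5.
Row 11: attacked by (1,3)→{3}; (2,9)→{9}; (3,2)→{2,10}; (4,4)→{4,11}; (5,11)→{5,11}; (6,7)→{2,7}; (7,10)→{6,10}; (8,6)→{3,6,9}; (9,1)→{1,3}; (10,5)→{4,5,6}. Safe: 8. Place at column 8.
Columns [3, 9, 2, 4, 11, 7, 10, 6, 1, 5, 8], r−c [-2, -7, 1, 0, -6, -1, -3, 2, 8, 5, 3], r+c [4, 11, 5, 8, 16, 13, 17, 14, 10, 15, 19] are all distinct, so no two queens attack.

(1,3) (2,9) (3,2) (4,4) (5,11) (6,7) (7,10) (8,6) (9,1) (10,5) (11,8)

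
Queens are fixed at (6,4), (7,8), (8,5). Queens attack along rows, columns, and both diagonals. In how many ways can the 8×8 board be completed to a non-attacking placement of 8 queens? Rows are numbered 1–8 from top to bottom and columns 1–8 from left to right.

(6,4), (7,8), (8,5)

Branch on row 1: col 1 → 0; col 3 → 1; col 6 → 0; col 7 → 1.
Sum: 0 + 1 + 0 + 1 = 2.

2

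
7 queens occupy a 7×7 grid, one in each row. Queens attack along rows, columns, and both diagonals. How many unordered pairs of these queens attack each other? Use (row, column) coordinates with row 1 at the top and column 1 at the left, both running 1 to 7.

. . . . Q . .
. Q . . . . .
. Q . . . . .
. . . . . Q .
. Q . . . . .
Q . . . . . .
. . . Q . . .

Same column: (2,2)–(3,2) (column 2); (2,2)–(5,2) (column 2); (3,2)–(5,2) (column 2).
Same diagonal: (5,2)–(6,1) (|5−6| = |2−1| = 1); (5,2)–(7,4) (|5−7| = |2−4| = 2).
Total attacking pairs: 5.

5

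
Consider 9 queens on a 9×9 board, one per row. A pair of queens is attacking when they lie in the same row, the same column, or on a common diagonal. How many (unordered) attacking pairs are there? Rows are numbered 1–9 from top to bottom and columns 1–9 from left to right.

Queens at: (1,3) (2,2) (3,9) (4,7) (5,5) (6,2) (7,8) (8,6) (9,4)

3

Same column: (2,2)–(6,2) (column 2).
Same diagonal: (1,3)–(2,2) (|1−2| = |3−2| = 1); (2,2)–(5,5) (|2−5| = |2−5| = 3).
Total attacking pairs: 3.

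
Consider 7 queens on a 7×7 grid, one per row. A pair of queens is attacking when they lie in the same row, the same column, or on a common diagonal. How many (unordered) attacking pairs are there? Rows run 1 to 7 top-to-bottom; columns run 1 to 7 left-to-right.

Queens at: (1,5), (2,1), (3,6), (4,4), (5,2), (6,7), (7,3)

0

All columns are distinct and no two queens satisfy |Δrow| = |Δcol|, so no pair attacks.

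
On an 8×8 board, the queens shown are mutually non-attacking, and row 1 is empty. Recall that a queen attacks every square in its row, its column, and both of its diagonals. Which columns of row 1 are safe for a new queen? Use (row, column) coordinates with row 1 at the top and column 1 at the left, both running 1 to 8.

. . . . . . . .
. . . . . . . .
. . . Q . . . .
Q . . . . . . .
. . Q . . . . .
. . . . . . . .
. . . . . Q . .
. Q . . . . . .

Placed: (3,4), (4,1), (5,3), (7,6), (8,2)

columns 5, 8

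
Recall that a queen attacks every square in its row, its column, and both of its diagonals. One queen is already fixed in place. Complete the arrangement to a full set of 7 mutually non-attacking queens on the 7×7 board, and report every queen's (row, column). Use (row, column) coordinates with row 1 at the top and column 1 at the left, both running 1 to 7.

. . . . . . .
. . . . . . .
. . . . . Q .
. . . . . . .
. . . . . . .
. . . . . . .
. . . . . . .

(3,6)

(1,5) (2,2) (3,6) (4,3) (5,7) (6,4) (7,1)

Row 1: attacked by (3,6)→{4,6}. Safe: 1, 2, 3, 5, 7. Place at column 5.
Row 2: attacked by (1,5)→{4,5,6}; (3,6)→{5,6,7}. Safe: 1, 2, 3. Place at column 2.
Row 4: attacked by (1,5)→{2,5}; (2,2)→{2,4}; (3,6)→{5,6,7}. Safe: 1, 3. Place at column 3.
Row 5: attacked by (1,5)→{1,5}; (2,2)→{2,5}; (3,6)→{4,6}; (4,3)→{2,3,4}. Safe: 7. Place at column 7.
Row 6: attacked by (1,5)→{5}; (2,2)→{2,6}; (3,6)→{3,6}; (4,3)→{1,3,5}; (5,7)→{6,7}. Safe: 4. Place at column 4.
Row 7: attacked by (1,5)→{5}; (2,2)→{2,7}; (3,6)→{2,6}; (4,3)→{3,6}; (5,7)→{5,7}; (6,4)→{3,4,5}. Safe: 1. Place at column 1.
Columns [5, 2, 6, 3, 7, 4, 1], r−c [-4, 0, -3, 1, -2, 2, 6], r+c [6, 4, 9, 7, 12, 10, 8] are all distinct, so no two queens attack.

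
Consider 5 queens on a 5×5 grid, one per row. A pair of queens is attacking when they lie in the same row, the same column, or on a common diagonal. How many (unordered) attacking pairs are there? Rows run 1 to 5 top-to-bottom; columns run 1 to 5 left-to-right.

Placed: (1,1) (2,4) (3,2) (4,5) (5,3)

All columns are distinct and no two queens satisfy |Δrow| = |Δcol|, so no pair attacks.

0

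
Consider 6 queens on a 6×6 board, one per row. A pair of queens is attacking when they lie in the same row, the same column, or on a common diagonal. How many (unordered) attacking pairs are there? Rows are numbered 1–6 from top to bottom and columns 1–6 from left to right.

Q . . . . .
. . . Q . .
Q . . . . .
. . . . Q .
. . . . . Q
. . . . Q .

Same column: (1,1)–(3,1) (column 1); (4,5)–(6,5) (column 5).
Same diagonal: (4,5)–(5,6) (|4−5| = |5−6| = 1); (5,6)–(6,5) (|5−6| = |6−5| = 1).
Total attacking pairs: 4.

4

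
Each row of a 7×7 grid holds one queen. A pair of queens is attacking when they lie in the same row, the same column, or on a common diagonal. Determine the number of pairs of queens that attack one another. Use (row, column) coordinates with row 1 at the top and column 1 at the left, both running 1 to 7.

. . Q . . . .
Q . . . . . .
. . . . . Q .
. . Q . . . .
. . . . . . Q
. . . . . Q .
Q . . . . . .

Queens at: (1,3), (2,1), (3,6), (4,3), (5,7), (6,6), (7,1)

6

Same column: (1,3)–(4,3) (column 3); (2,1)–(7,1) (column 1); (3,6)–(6,6) (column 6).
Same diagonal: (1,3)–(5,7) (|1−5| = |3−7| = 4); (2,1)–(4,3) (|2−4| = |1−3| = 2); (5,7)–(6,6) (|5−6| = |7−6| = 1).
Total attacking pairs: 6.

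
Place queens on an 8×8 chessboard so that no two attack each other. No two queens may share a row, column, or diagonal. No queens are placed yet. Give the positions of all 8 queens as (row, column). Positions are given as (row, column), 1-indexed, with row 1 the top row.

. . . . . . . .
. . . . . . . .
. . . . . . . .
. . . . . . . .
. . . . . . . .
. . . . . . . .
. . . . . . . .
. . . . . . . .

(1,6) (2,4) (3,1) (4,5) (5,8) (6,2) (7,7) (8,3)

Row 1: Safe: 1, 2, 3, 4, 5, 6, 7, 8. Place at column 6.
Row 2: attacked by (1,6)→{5,6,7}. Safe: 1, 2, 3, 4, 8. Place at column 4.
Row 3: attacked by (1,6)→{4,6,8}; (2,4)→{3,4,5}. Safe: 1, 2, 7. Place at column 1.
Row 4: attacked by (1,6)→{3,6}; (2,4)→{2,4,6}; (3,1)→{1,2}. Safe: 5, 7, 8. Place at column 5.
Row 5: attacked by (1,6)→{2,6}; (2,4)→{1,4,7}; (3,1)→{1,3}; (4,5)→{4,5,6}. Safe: 8. Place at column 8.
Row 6: attacked by (1,6)→{1,6}; (2,4)→{4,8}; (3,1)→{1,4}; (4,5)→{3,5,7}; (5,8)→{7,8}. Safe: 2. Place at column 2.
Row 7: attacked by (1,6)→{6}; (2,4)→{4}; (3,1)→{1,5}; (4,5)→{2,5,8}; (5,8)→{6,8}; (6,2)→{1,2,3}. Safe: 7. Place at column 7.
Row 8: attacked by (1,6)→{6}; (2,4)→{4}; (3,1)→{1,6}; (4,5)→{1,5}; (5,8)→{5,8}; (6,2)→{2,4}; (7,7)→{6,7,8}. Safe: 3. Place at column 3.
Columns [6, 4, 1, 5, 8, 2, 7, 3], r−c [-5, -2, 2, -1, -3, 4, 0, 5], r+c [7, 6, 4, 9, 13, 8, 14, 11] are all distinct, so no two queens attack.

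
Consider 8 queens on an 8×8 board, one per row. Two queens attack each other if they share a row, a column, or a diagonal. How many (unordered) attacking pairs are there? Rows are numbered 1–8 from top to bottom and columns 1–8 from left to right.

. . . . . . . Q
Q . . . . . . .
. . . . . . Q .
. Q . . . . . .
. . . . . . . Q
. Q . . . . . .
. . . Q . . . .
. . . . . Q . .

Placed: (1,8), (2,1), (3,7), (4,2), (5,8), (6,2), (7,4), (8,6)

Same column: (1,8)–(5,8) (column 8); (4,2)–(6,2) (column 2).
Same diagonal: (4,2)–(8,6) (|4−8| = |2−6| = 4).
Total attacking pairs: 3.

3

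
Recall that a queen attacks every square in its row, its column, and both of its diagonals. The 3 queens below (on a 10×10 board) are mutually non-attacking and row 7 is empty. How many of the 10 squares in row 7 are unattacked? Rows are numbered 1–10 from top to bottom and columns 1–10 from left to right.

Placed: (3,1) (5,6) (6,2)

(3,1) attacks row 7 at column 1 and diagonals 5.
(5,6) attacks row 7 at column 6 and diagonals 4, 8.
(6,2) attacks row 7 at column 2 and diagonals 1, 3.
Attacked columns: {1, 2, 3, 4, 5, 6, 8}. Safe: {7, 9, 10}.

3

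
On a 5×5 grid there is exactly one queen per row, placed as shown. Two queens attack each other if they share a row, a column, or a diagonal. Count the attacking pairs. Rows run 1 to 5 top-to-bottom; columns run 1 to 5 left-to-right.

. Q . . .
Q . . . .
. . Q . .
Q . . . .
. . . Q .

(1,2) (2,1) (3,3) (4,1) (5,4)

3

Same column: (2,1)–(4,1) (column 1).
Same diagonal: (1,2)–(2,1) (|1−2| = |2−1| = 1); (2,1)–(5,4) (|2−5| = |1−4| = 3).
Total attacking pairs: 3.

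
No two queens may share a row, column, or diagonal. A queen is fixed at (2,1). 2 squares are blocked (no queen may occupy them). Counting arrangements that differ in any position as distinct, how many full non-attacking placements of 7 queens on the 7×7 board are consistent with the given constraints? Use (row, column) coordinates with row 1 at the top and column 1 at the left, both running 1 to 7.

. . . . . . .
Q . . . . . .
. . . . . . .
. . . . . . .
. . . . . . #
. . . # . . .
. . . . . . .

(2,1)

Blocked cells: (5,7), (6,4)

Branch on row 1: col 3 → 2; col 4 → 2; col 5 → 2; col 6 → 0; col 7 → 0.
Sum: 2 + 2 + 2 + 0 + 0 = 6.

6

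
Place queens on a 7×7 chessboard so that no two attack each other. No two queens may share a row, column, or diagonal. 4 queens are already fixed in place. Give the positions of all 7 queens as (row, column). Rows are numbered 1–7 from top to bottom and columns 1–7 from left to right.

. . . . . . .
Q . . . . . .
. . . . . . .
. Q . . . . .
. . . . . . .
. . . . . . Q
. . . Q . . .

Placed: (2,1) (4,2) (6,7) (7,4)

Row 1: attacked by (2,1)→{1,2}; (4,2)→{2,5}; (6,7)→{2,7}; (7,4)→{4}. Safe: 3, 6. Place at column 3.
Row 3: attacked by (1,3)→{1,3,5}; (2,1)→{1,2}; (4,2)→{1,2,3}; (6,7)→{4,7}; (7,4)→{4}. Safe: 6. Place at column 6.
Row 5: attacked by (1,3)→{3,7}; (2,1)→{1,4}; (3,6)→{4,6}; (4,2)→{1,2,3}; (6,7)→{6,7}; (7,4)→{2,4,6}. Safe: 5. Place at column 5.
Columns [3, 1, 6, 2, 5, 7, 4], r−c [-2, 1, -3, 2, 0, -1, 3], r+c [4, 3, 9, 6, 10, 13, 11] are all distinct, so no two queens attack.

(1,3) (2,1) (3,6) (4,2) (5,5) (6,7) (7,4)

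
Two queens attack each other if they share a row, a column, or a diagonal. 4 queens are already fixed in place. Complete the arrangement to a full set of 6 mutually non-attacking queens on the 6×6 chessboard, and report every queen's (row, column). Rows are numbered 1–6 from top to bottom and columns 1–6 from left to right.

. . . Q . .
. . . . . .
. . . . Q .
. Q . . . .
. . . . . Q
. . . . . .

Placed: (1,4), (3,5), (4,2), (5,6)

Row 2: attacked by (1,4)→{3,4,5}; (3,5)→{4,5,6}; (4,2)→{2,4}; (5,6)→{3,6}. Safe: 1. Place at column 1.
Row 6: attacked by (1,4)→{4}; (2,1)→{1,5}; (3,5)→{2,5}; (4,2)→{2,4}; (5,6)→{5,6}. Safe: 3. Place at column 3.
Columns [4, 1, 5, 2, 6, 3], r−c [-3, 1, -2, 2, -1, 3], r+c [5, 3, 8, 6, 11, 9] are all distinct, so no two queens attack.

(1,4) (2,1) (3,5) (4,2) (5,6) (6,3)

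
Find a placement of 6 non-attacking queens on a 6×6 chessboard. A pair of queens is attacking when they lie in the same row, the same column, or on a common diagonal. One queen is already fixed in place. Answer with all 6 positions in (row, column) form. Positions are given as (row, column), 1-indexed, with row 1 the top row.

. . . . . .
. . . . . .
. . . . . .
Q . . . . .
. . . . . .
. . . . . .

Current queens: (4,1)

Row 1: attacked by (4,1)→{1,4}. Safe: 2, 3, 5, 6. Place at column 2.
Row 2: attacked by (1,2)→{1,2,3}; (4,1)→{1,3}. Safe: 4, 5, 6. Place at column 4.
Row 3: attacked by (1,2)→{2,4}; (2,4)→{3,4,5}; (4,1)→{1,2}. Safe: 6. Place at column 6.
Row 5: attacked by (1,2)→{2,6}; (2,4)→{1,4}; (3,6)→{4,6}; (4,1)→{1,2}. Safe: 3, 5. Place at column 3.
Row 6: attacked by (1,2)→{2}; (2,4)→{4}; (3,6)→{3,6}; (4,1)→{1,3}; (5,3)→{2,3,4}. Safe: 5. Place at column 5.
Columns [2, 4, 6, 1, 3, 5], r−c [-1, -2, -3, 3, 2, 1], r+c [3, 6, 9, 5, 8, 11] are all distinct, so no two queens attack.

(1,2) (2,4) (3,6) (4,1) (5,3) (6,5)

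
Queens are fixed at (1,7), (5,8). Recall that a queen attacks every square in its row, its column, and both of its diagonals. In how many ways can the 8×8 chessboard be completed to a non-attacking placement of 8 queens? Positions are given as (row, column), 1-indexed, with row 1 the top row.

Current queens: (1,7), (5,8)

3

Branch on row 2: col 1 → 0; col 2 → 1; col 3 → 1; col 4 → 1.
Sum: 0 + 1 + 1 + 1 = 3.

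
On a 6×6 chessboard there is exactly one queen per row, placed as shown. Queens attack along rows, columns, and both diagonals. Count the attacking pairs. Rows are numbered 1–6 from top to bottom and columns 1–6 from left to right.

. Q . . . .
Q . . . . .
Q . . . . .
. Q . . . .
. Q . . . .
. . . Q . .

8

Same column: (1,2)–(4,2) (column 2); (1,2)–(5,2) (column 2); (2,1)–(3,1) (column 1); (4,2)–(5,2) (column 2).
Same diagonal: (1,2)–(2,1) (|1−2| = |2−1| = 1); (3,1)–(4,2) (|3−4| = |1−2| = 1); (3,1)–(6,4) (|3−6| = |1−4| = 3); (4,2)–(6,4) (|4−6| = |2−4| = 2).
Total attacking pairs: 8.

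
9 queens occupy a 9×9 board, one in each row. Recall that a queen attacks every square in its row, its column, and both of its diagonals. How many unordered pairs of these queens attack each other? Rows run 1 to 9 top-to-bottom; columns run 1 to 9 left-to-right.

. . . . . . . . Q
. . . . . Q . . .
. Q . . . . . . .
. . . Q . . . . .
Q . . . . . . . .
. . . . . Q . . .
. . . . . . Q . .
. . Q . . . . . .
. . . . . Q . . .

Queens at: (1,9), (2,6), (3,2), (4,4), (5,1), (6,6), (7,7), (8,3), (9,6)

Same column: (2,6)–(6,6) (column 6); (2,6)–(9,6) (column 6); (6,6)–(9,6) (column 6).
Same diagonal: (2,6)–(4,4) (|2−4| = |6−4| = 2); (4,4)–(6,6) (|4−6| = |4−6| = 2); (4,4)–(7,7) (|4−7| = |4−7| = 3); (6,6)–(7,7) (|6−7| = |6−7| = 1).
Total attacking pairs: 7.

7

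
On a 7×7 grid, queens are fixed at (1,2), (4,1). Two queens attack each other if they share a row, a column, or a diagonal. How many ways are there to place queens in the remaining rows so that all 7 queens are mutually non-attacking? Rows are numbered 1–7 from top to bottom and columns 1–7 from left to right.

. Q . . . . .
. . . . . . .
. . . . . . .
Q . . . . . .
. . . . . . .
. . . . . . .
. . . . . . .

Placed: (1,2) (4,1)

2

Branch on row 2: col 4 → 1; col 5 → 1; col 6 → 0; col 7 → 0.
Sum: 1 + 1 + 0 + 0 = 2.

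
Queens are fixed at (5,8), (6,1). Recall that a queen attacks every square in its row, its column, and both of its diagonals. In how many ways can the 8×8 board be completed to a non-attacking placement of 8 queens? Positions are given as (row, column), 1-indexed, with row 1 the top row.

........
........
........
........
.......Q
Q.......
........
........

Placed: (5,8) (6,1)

Branch on row 1: col 2 → 0; col 3 → 1; col 5 → 1; col 7 → 1.
Sum: 0 + 1 + 1 + 1 = 3.

3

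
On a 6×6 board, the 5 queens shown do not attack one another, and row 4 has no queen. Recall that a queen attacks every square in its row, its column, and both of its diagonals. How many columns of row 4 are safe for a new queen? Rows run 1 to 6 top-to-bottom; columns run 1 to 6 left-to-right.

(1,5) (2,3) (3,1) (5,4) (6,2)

(1,5) attacks row 4 at column 5 and diagonals 2.
(2,3) attacks row 4 at column 3 and diagonals 1, 5.
(3,1) attacks row 4 at column 1 and diagonals 2.
(5,4) attacks row 4 at column 4 and diagonals 3, 5.
(6,2) attacks row 4 at column 2 and diagonals 4.
Attacked columns: {1, 2, 3, 4, 5}. Safe: {6}.

1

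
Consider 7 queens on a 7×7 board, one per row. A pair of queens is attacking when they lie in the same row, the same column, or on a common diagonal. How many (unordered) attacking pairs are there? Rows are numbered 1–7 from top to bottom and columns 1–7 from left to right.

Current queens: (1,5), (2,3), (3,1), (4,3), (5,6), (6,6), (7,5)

6

Same column: (1,5)–(7,5) (column 5); (2,3)–(4,3) (column 3); (5,6)–(6,6) (column 6).
Same diagonal: (2,3)–(5,6) (|2−5| = |3−6| = 3); (3,1)–(7,5) (|3−7| = |1−5| = 4); (6,6)–(7,5) (|6−7| = |6−5| = 1).
Total attacking pairs: 6.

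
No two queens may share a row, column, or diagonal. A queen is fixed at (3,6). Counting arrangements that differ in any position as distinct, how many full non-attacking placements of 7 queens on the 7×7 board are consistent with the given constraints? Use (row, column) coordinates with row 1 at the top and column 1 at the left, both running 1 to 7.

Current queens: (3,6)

Branch on row 1: col 1 → 0; col 2 → 1; col 3 → 2; col 5 → 2; col 7 → 1.
Sum: 0 + 1 + 2 + 2 + 1 = 6.

6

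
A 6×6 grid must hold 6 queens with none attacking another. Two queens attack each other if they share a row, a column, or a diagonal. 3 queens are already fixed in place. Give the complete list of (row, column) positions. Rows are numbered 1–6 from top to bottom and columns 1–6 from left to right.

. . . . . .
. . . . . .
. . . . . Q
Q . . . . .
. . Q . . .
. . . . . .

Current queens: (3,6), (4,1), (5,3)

(1,2) (2,4) (3,6) (4,1) (5,3) (6,5)

Row 1: attacked by (3,6)→{4,6}; (4,1)→{1,4}; (5,3)→{3}. Safe: 2, 5. Place at column 2.
Row 2: attacked by (1,2)→{1,2,3}; (3,6)→{5,6}; (4,1)→{1,3}; (5,3)→{3,6}. Safe: 4. Place at column 4.
Row 6: attacked by (1,2)→{2}; (2,4)→{4}; (3,6)→{3,6}; (4,1)→{1,3}; (5,3)→{2,3,4}. Safe: 5. Place at column 5.
Columns [2, 4, 6, 1, 3, 5], r−c [-1, -2, -3, 3, 2, 1], r+c [3, 6, 9, 5, 8, 11] are all distinct, so no two queens attack.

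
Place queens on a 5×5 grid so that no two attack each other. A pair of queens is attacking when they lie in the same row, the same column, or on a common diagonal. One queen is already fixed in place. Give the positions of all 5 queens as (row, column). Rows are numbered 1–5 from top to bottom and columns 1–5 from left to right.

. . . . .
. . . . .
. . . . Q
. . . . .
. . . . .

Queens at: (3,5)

(1,4) (2,2) (3,5) (4,3) (5,1)

Row 1: attacked by (3,5)→{3,5}. Safe: 1, 2, 4. Place at column 4.
Row 2: attacked by (1,4)→{3,4,5}; (3,5)→{4,5}. Safe: 1, 2. Place at column 2.
Row 4: attacked by (1,4)→{1,4}; (2,2)→{2,4}; (3,5)→{4,5}. Safe: 3. Place at column 3.
Row 5: attacked by (1,4)→{4}; (2,2)→{2,5}; (3,5)→{3,5}; (4,3)→{2,3,4}. Safe: 1. Place at column 1.
Columns [4, 2, 5, 3, 1], r−c [-3, 0, -2, 1, 4], r+c [5, 4, 8, 7, 6] are all distinct, so no two queens attack.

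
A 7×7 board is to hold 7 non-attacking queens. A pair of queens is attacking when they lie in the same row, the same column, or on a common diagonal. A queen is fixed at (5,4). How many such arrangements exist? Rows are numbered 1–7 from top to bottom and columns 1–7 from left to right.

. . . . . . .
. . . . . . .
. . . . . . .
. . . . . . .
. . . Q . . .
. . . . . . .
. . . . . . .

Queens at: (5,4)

Branch on row 1: col 1 → 0; col 2 → 1; col 3 → 1; col 5 → 1; col 6 → 1; col 7 → 0.
Sum: 0 + 1 + 1 + 1 + 1 + 0 = 4.

4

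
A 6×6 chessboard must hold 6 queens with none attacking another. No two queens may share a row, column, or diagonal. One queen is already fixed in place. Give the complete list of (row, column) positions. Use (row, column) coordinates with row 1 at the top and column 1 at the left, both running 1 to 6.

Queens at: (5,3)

Row 1: attacked by (5,3)→{3}. Safe: 1, 2, 4, 5, 6. Place at column 2.
Row 2: attacked by (1,2)→{1,2,3}; (5,3)→{3,6}. Safe: 4, 5. Place at column 4.
Row 3: attacked by (1,2)→{2,4}; (2,4)→{3,4,5}; (5,3)→{1,3,5}. Safe: 6. Place at column 6.
Row 4: attacked by (1,2)→{2,5}; (2,4)→{2,4,6}; (3,6)→{5,6}; (5,3)→{2,3,4}. Safe: 1. Place at column 1.
Row 6: attacked by (1,2)→{2}; (2,4)→{4}; (3,6)→{3,6}; (4,1)→{1,3}; (5,3)→{2,3,4}. Safe: 5. Place at column 5.
Columns [2, 4, 6, 1, 3, 5], r−c [-1, -2, -3, 3, 2, 1], r+c [3, 6, 9, 5, 8, 11] are all distinct, so no two queens attack.

(1,2) (2,4) (3,6) (4,1) (5,3) (6,5)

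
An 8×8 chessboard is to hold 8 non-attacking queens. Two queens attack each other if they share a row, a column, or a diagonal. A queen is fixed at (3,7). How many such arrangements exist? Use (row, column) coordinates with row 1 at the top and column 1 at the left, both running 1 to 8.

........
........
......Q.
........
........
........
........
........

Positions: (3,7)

14

Branch on row 1: col 1 → 0; col 2 → 2; col 3 → 2; col 4 → 3; col 6 → 7; col 8 → 0.
Sum: 0 + 2 + 2 + 3 + 7 + 0 = 14.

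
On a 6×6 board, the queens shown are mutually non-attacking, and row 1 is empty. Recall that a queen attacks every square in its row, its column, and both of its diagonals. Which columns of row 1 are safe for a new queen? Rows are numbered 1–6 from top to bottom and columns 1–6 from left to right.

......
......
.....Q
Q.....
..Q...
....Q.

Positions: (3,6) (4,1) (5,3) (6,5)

columns 2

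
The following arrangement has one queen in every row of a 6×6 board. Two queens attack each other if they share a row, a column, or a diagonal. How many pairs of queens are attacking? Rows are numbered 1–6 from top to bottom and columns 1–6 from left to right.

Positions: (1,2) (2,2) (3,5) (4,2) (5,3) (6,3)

Same column: (1,2)–(2,2) (column 2); (1,2)–(4,2) (column 2); (2,2)–(4,2) (column 2); (5,3)–(6,3) (column 3).
Same diagonal: (3,5)–(5,3) (|3−5| = |5−3| = 2); (4,2)–(5,3) (|4−5| = |2−3| = 1).
Total attacking pairs: 6.

6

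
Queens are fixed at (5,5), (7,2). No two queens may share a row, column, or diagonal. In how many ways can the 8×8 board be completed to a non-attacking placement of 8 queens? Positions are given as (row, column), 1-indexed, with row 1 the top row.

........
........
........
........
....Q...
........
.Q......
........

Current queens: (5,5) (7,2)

Branch on row 1: col 3 → 1; col 4 → 0; col 6 → 1; col 7 → 0.
Sum: 1 + 0 + 1 + 0 = 2.

2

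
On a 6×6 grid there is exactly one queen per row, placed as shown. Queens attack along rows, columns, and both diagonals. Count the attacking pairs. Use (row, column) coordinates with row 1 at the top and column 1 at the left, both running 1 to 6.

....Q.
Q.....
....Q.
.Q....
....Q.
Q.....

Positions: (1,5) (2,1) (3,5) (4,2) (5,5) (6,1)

5

Same column: (1,5)–(3,5) (column 5); (1,5)–(5,5) (column 5); (2,1)–(6,1) (column 1); (3,5)–(5,5) (column 5).
Same diagonal: (1,5)–(4,2) (|1−4| = |5−2| = 3).
Total attacking pairs: 5.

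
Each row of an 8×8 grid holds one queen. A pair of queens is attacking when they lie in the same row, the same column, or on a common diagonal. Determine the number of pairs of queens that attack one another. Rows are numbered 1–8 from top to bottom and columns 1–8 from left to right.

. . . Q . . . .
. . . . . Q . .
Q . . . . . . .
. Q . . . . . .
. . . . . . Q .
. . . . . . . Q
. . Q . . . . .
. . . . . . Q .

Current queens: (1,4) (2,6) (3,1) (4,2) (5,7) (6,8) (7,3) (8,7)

3

Same column: (5,7)–(8,7) (column 7).
Same diagonal: (3,1)–(4,2) (|3−4| = |1−2| = 1); (5,7)–(6,8) (|5−6| = |7−8| = 1).
Total attacking pairs: 3.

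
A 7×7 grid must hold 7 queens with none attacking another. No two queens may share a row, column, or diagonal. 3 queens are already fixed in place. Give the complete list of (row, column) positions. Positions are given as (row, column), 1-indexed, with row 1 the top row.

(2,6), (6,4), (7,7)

(1,3) (2,6) (3,2) (4,5) (5,1) (6,4) (7,7)

Row 1: attacked by (2,6)→{5,6,7}; (6,4)→{4}; (7,7)→{1,7}. Safe: 2, 3. Place at column 3.
Row 3: attacked by (1,3)→{1,3,5}; (2,6)→{5,6,7}; (6,4)→{1,4,7}; (7,7)→{3,7}. Safe: 2. Place at column 2.
Row 4: attacked by (1,3)→{3,6}; (2,6)→{4,6}; (3,2)→{1,2,3}; (6,4)→{2,4,6}; (7,7)→{4,7}. Safe: 5. Place at column 5.
Row 5: attacked by (1,3)→{3,7}; (2,6)→{3,6}; (3,2)→{2,4}; (4,5)→{4,5,6}; (6,4)→{3,4,5}; (7,7)→{5,7}. Safe: 1. Place at column 1.
Columns [3, 6, 2, 5, 1, 4, 7], r−c [-2, -4, 1, -1, 4, 2, 0], r+c [4, 8, 5, 9, 6, 10, 14] are all distinct, so no two queens attack.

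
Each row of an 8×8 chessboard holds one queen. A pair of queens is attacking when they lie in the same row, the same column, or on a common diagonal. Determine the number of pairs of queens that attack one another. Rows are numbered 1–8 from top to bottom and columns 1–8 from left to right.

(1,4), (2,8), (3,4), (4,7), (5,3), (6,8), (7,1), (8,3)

6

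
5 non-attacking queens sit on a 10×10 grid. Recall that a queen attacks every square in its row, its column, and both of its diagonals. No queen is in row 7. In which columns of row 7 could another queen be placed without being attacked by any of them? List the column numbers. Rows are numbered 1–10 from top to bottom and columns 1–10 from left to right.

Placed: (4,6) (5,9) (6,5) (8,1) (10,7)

columns 8

(4,6) attacks row 7 at column 6 and diagonals 3, 9.
(5,9) attacks row 7 at column 9 and diagonals 7.
(6,5) attacks row 7 at column 5 and diagonals 4, 6.
(8,1) attacks row 7 at column 1 and diagonals 2.
(10,7) attacks row 7 at column 7 and diagonals 4, 10.
Attacked columns: {1, 2, 3, 4, 5, 6, 7, 9, 10}. Safe: {8}.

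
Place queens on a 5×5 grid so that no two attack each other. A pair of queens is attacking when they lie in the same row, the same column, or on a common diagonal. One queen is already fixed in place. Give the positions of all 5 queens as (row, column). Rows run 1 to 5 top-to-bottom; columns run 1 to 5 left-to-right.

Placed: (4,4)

Row 1: attacked by (4,4)→{1,4}. Safe: 2, 3, 5. Place at column 3.
Row 2: attacked by (1,3)→{2,3,4}; (4,4)→{2,4}. Safe: 1, 5. Place at column 5.
Row 3: attacked by (1,3)→{1,3,5}; (2,5)→{4,5}; (4,4)→{3,4,5}. Safe: 2. Place at column 2.
Row 5: attacked by (1,3)→{3}; (2,5)→{2,5}; (3,2)→{2,4}; (4,4)→{3,4,5}. Safe: 1. Place at column 1.
Columns [3, 5, 2, 4, 1], r−c [-2, -3, 1, 0, 4], r+c [4, 7, 5, 8, 6] are all distinct, so no two queens attack.

(1,3) (2,5) (3,2) (4,4) (5,1)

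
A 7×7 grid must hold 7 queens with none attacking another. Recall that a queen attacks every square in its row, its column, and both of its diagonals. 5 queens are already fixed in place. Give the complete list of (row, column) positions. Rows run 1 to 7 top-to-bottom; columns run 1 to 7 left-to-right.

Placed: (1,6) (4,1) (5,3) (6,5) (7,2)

(1,6) (2,4) (3,7) (4,1) (5,3) (6,5) (7,2)

Row 2: attacked by (1,6)→{5,6,7}; (4,1)→{1,3}; (5,3)→{3,6}; (6,5)→{1,5}; (7,2)→{2,7}. Safe: 4. Place at column 4.
Row 3: attacked by (1,6)→{4,6}; (2,4)→{3,4,5}; (4,1)→{1,2}; (5,3)→{1,3,5}; (6,5)→{2,5}; (7,2)→{2,6}. Safe: 7. Place at column 7.
Columns [6, 4, 7, 1, 3, 5, 2], r−c [-5, -2, -4, 3, 2, 1, 5], r+c [7, 6, 10, 5, 8, 11, 9] are all distinct, so no two queens attack.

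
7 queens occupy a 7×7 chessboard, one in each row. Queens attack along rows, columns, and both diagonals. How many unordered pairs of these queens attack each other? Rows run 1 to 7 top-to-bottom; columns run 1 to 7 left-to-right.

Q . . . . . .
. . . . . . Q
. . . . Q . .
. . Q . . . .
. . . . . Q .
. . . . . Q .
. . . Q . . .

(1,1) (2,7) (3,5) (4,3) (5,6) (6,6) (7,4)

3

Same column: (5,6)–(6,6) (column 6).
Same diagonal: (1,1)–(6,6) (|1−6| = |1−6| = 5); (5,6)–(7,4) (|5−7| = |6−4| = 2).
Total attacking pairs: 3.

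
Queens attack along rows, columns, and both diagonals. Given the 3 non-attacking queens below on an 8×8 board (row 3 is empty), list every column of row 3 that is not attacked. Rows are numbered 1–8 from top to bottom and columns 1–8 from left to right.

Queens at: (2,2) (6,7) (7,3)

(2,2) attacks row 3 at column 2 and diagonals 1, 3.
(6,7) attacks row 3 at column 7 and diagonals 4.
(7,3) attacks row 3 at column 3 and diagonals 7.
Attacked columns: {1, 2, 3, 4, 7}. Safe: {5, 6, 8}.

columns 5, 6, 8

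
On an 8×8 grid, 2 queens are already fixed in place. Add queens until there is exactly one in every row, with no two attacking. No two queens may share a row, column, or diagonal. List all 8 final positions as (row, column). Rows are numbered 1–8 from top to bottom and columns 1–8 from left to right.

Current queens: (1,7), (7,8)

Row 2: attacked by (1,7)→{6,7,8}; (7,8)→{3,8}. Safe: 1, 2, 4, 5. Place at column 2.
Row 3: attacked by (1,7)→{5,7}; (2,2)→{1,2,3}; (7,8)→{4,8}. Safe: 6. Place at column 6.
Row 4: attacked by (1,7)→{4,7}; (2,2)→{2,4}; (3,6)→{5,6,7}; (7,8)→{5,8}. Safe: 1, 3. Place at column 3.
Row 5: attacked by (1,7)→{3,7}; (2,2)→{2,5}; (3,6)→{4,6,8}; (4,3)→{2,3,4}; (7,8)→{6,8}. Safe: 1. Place at column 1.
Row 6: attacked by (1,7)→{2,7}; (2,2)→{2,6}; (3,6)→{3,6}; (4,3)→{1,3,5}; (5,1)→{1,2}; (7,8)→{7,8}. Safe: 4. Place at column 4.
Row 8: attacked by (1,7)→{7}; (2,2)→{2,8}; (3,6)→{1,6}; (4,3)→{3,7}; (5,1)→{1,4}; (6,4)→{2,4,6}; (7,8)→{7,8}. Safe: 5. Place at column 5.
Columns [7, 2, 6, 3, 1, 4, 8, 5], r−c [-6, 0, -3, 1, 4, 2, -1, 3], r+c [8, 4, 9, 7, 6, 10, 15, 13] are all distinct, so no two queens attack.

(1,7) (2,2) (3,6) (4,3) (5,1) (6,4) (7,8) (8,5)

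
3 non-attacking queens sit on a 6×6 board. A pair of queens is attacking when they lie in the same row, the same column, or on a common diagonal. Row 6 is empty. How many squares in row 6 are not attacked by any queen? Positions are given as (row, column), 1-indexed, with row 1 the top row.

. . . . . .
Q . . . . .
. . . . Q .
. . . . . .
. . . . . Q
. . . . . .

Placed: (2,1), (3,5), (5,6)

2

(2,1) attacks row 6 at column 1 and diagonals 5.
(3,5) attacks row 6 at column 5 and diagonals 2.
(5,6) attacks row 6 at column 6 and diagonals 5.
Attacked columns: {1, 2, 5, 6}. Safe: {3, 4}.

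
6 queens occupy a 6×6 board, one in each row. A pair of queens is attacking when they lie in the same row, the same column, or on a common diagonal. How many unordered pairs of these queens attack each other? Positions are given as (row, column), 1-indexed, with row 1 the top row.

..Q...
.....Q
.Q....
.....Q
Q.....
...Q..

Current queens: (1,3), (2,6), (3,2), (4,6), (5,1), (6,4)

Same column: (2,6)–(4,6) (column 6).
Same diagonal: (1,3)–(4,6) (|1−4| = |3−6| = 3); (4,6)–(6,4) (|4−6| = |6−4| = 2).
Total attacking pairs: 3.

3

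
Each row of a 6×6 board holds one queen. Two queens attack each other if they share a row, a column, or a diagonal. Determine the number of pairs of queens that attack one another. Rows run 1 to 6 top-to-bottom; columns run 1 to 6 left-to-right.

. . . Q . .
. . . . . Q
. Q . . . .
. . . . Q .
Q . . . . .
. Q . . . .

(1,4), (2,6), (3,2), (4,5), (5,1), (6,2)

4

Same column: (3,2)–(6,2) (column 2).
Same diagonal: (1,4)–(3,2) (|1−3| = |4−2| = 2); (2,6)–(6,2) (|2−6| = |6−2| = 4); (5,1)–(6,2) (|5−6| = |1−2| = 1).
Total attacking pairs: 4.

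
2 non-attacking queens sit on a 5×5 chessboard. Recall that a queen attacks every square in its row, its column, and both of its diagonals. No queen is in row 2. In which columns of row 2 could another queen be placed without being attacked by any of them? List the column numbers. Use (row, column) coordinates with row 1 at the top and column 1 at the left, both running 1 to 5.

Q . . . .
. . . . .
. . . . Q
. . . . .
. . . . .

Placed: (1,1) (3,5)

(1,1) attacks row 2 at column 1 and diagonals 2.
(3,5) attacks row 2 at column 5 and diagonals 4.
Attacked columns: {1, 2, 4, 5}. Safe: {3}.

columns 3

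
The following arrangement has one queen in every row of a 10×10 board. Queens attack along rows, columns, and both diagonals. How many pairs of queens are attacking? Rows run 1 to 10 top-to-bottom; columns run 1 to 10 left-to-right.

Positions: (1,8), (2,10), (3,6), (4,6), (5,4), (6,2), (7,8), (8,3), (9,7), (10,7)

6

Same column: (1,8)–(7,8) (column 8); (3,6)–(4,6) (column 6); (9,7)–(10,7) (column 7).
Same diagonal: (1,8)–(3,6) (|1−3| = |8−6| = 2); (1,8)–(5,4) (|1−5| = |8−4| = 4); (3,6)–(5,4) (|3−5| = |6−4| = 2).
Total attacking pairs: 6.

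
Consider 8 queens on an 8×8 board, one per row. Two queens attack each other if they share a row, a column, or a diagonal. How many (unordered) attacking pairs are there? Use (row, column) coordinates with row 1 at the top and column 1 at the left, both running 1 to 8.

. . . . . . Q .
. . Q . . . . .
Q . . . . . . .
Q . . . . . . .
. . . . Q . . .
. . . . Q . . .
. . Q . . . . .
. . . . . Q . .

6

Same column: (2,3)–(7,3) (column 3); (3,1)–(4,1) (column 1); (5,5)–(6,5) (column 5).
Same diagonal: (2,3)–(4,1) (|2−4| = |3−1| = 2); (3,1)–(8,6) (|3−8| = |1−6| = 5); (5,5)–(7,3) (|5−7| = |5−3| = 2).
Total attacking pairs: 6.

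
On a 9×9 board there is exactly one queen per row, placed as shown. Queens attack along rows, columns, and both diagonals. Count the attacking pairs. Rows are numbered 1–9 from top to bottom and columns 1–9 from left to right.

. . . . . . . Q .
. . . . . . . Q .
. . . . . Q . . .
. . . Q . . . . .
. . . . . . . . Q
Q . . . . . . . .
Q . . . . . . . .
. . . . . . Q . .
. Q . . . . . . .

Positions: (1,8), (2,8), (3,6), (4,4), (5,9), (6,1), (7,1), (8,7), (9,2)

Same column: (1,8)–(2,8) (column 8); (6,1)–(7,1) (column 1).
Same diagonal: (1,8)–(3,6) (|1−3| = |8−6| = 2); (4,4)–(7,1) (|4−7| = |4−1| = 3).
Total attacking pairs: 4.

4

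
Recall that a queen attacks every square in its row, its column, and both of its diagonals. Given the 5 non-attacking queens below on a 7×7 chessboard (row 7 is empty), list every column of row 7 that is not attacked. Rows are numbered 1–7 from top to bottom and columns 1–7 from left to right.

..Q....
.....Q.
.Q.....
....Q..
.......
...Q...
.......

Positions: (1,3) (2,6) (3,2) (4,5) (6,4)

(1,3) attacks row 7 at column 3.
(2,6) attacks row 7 at column 6 and diagonals 1.
(3,2) attacks row 7 at column 2 and diagonals 6.
(4,5) attacks row 7 at column 5 and diagonals 2.
(6,4) attacks row 7 at column 4 and diagonals 3, 5.
Attacked columns: {1, 2, 3, 4, 5, 6}. Safe: {7}.

columns 7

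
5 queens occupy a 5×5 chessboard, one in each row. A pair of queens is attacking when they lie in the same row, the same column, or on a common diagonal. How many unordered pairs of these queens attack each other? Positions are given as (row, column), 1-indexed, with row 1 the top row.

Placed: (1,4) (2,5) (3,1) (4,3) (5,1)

3

Same column: (3,1)–(5,1) (column 1).
Same diagonal: (1,4)–(2,5) (|1−2| = |4−5| = 1); (2,5)–(4,3) (|2−4| = |5−3| = 2).
Total attacking pairs: 3.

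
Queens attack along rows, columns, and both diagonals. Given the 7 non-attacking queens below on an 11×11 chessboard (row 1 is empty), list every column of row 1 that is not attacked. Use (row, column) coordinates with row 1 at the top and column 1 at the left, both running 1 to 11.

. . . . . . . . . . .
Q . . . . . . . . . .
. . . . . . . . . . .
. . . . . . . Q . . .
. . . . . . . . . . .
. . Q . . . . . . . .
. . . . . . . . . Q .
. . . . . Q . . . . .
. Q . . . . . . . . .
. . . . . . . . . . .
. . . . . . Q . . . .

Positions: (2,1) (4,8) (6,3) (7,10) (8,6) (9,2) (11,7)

(2,1) attacks row 1 at column 1 and diagonals 2.
(4,8) attacks row 1 at column 8 and diagonals 5, 11.
(6,3) attacks row 1 at column 3 and diagonals 8.
(7,10) attacks row 1 at column 10 and diagonals 4.
(8,6) attacks row 1 at column 6.
(9,2) attacks row 1 at column 2 and diagonals 10.
(11,7) attacks row 1 at column 7.
Attacked columns: {1, 2, 3, 4, 5, 6, 7, 8, 10, 11}. Safe: {9}.

columns 9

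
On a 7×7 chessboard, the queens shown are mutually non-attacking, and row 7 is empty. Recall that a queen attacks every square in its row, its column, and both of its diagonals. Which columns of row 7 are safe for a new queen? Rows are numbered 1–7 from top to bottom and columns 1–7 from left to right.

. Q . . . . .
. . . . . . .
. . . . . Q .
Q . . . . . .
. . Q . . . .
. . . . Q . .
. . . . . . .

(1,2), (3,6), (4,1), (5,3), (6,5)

(1,2) attacks row 7 at column 2.
(3,6) attacks row 7 at column 6 and diagonals 2.
(4,1) attacks row 7 at column 1 and diagonals 4.
(5,3) attacks row 7 at column 3 and diagonals 1, 5.
(6,5) attacks row 7 at column 5 and diagonals 4, 6.
Attacked columns: {1, 2, 3, 4, 5, 6}. Safe: {7}.

columns 7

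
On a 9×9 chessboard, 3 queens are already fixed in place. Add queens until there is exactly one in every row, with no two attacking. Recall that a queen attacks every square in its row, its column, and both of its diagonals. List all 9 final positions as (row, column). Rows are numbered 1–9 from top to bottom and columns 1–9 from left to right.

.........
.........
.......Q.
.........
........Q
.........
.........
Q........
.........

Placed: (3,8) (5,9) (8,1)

Row 1: attacked by (3,8)→{6,8}; (5,9)→{5,9}; (8,1)→{1,8}. Safe: 2, 3, 4, 7. Place at column 4.
Row 2: attacked by (1,4)→{3,4,5}; (3,8)→{7,8,9}; (5,9)→{6,9}; (8,1)→{1,7}. Safe: 2. Place at column 2.
Row 4: attacked by (1,4)→{1,4,7}; (2,2)→{2,4}; (3,8)→{7,8,9}; (5,9)→{8,9}; (8,1)→{1,5}. Safe: 3, 6. Place at column 3.
Row 6: attacked by (1,4)→{4,9}; (2,2)→{2,6}; (3,8)→{5,8}; (4,3)→{1,3,5}; (5,9)→{8,9}; (8,1)→{1,3}. Safe: 7. Place at column 7.
Row 7: attacked by (1,4)→{4}; (2,2)→{2,7}; (3,8)→{4,8}; (4,3)→{3,6}; (5,9)→{7,9}; (6,7)→{6,7,8}; (8,1)→{1,2}. Safe: 5. Place at column 5.
Row 9: attacked by (1,4)→{4}; (2,2)→{2,9}; (3,8)→{2,8}; (4,3)→{3,8}; (5,9)→{5,9}; (6,7)→{4,7}; (7,5)→{3,5,7}; (8,1)→{1,2}. Safe: 6. Place at column 6.
Columns [4, 2, 8, 3, 9, 7, 5, 1, 6], r−c [-3, 0, -5, 1, -4, -1, 2, 7, 3], r+c [5, 4, 11, 7, 14, 13, 12, 9, 15] are all distinct, so no two queens attack.

(1,4) (2,2) (3,8) (4,3) (5,9) (6,7) (7,5) (8,1) (9,6)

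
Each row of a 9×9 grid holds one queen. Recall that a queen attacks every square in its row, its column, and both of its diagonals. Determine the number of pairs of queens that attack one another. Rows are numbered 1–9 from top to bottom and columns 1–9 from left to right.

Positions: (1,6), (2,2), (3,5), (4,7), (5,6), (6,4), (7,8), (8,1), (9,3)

3

Same column: (1,6)–(5,6) (column 6).
Same diagonal: (4,7)–(5,6) (|4−5| = |7−6| = 1); (5,6)–(7,8) (|5−7| = |6−8| = 2).
Total attacking pairs: 3.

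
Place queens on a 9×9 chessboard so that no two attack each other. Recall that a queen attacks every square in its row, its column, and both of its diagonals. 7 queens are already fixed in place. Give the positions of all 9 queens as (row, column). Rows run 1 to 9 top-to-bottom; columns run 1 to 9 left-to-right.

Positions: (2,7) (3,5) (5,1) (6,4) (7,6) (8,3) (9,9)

Row 1: attacked by (2,7)→{6,7,8}; (3,5)→{3,5,7}; (5,1)→{1,5}; (6,4)→{4,9}; (7,6)→{6}; (8,3)→{3}; (9,9)→{1,9}. Safe: 2. Place at column 2.
Row 4: attacked by (1,2)→{2,5}; (2,7)→{5,7,9}; (3,5)→{4,5,6}; (5,1)→{1,2}; (6,4)→{2,4,6}; (7,6)→{3,6,9}; (8,3)→{3,7}; (9,9)→{4,9}. Safe: 8. Place at column 8.
Columns [2, 7, 5, 8, 1, 4, 6, 3, 9], r−c [-1, -5, -2, -4, 4, 2, 1, 5, 0], r+c [3, 9, 8, 12, 6, 10, 13, 11, 18] are all distinct, so no two queens attack.

(1,2) (2,7) (3,5) (4,8) (5,1) (6,4) (7,6) (8,3) (9,9)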